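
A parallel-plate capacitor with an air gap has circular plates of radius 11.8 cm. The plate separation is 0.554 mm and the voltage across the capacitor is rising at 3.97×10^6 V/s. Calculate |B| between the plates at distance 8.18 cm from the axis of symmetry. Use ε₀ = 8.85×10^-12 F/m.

3.26×10^-9 T

With E = V/d, dE/dt = 7.166×10^9 V/(m·s) and πR² = 0.04374 m², giving I_d = ε₀ πR² dE/dt = 2.774×10^-3 A.
For r < R the Ampère–Maxwell law gives B(2πr) = μ₀ I_d (r²/R²), so B = μ₀ I_d r/(2πR²) = (4π×10^-7)(2.774×10^-3)(0.0818)/(2π·0.118²) = 3.26×10^-9 T.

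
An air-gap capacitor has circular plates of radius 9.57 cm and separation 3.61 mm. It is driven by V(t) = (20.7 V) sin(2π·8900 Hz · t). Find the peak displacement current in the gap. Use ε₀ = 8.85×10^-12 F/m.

The displacement current equals the conduction current C dV/dt, which peaks at C V₀ ω.
With C = ε₀A/d = (8.85×10^-12)(0.02877)/(3.61×10^-3) = 7.053×10^-11 F and ω = 2πf = 5.592×10^4 rad/s, I_d,max = (7.053×10^-11)(20.7)(5.592×10^4) = 8.16×10^-5 A.

8.16×10^-5 A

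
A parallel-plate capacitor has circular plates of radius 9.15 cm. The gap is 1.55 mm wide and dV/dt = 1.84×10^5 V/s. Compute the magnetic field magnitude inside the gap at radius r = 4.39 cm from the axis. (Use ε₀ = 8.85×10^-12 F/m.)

dE/dt = (dV/dt)/d = 1.187×10^8 V/(m·s); I_d = ε₀(πR²)(dE/dt) = (8.85×10^-12)(0.02630)(1.187×10^8) = 2.763×10^-5 A.
For r < R the Ampère–Maxwell law gives B(2πr) = μ₀ I_d (r²/R²), so B = μ₀ I_d r/(2πR²) = (4π×10^-7)(2.763×10^-5)(0.0439)/(2π·0.0915²) = 2.90×10^-11 T.

2.90×10^-11 T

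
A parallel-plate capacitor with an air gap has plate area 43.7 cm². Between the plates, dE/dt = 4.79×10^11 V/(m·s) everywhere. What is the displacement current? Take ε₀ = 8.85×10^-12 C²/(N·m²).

0.0185 A

I_d = ε₀ A (dE/dt) = (8.85×10^-12)(4.37×10^-3 m²)(4.79×10^11) = 0.0185 A.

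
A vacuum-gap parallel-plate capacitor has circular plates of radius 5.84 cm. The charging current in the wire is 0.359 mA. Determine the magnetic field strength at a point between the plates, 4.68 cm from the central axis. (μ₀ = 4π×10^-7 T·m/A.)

Between the plates the displacement current equals the wire current: I_d = 0.359 mA = 3.59×10^-4 A.
For r < R the Ampère–Maxwell law gives B(2πr) = μ₀ I_d (r²/R²), so B = μ₀ I_d r/(2πR²) = (4π×10^-7)(3.59×10^-4)(0.0468)/(2π·0.0584²) = 9.85×10^-10 T.

9.85×10^-10 T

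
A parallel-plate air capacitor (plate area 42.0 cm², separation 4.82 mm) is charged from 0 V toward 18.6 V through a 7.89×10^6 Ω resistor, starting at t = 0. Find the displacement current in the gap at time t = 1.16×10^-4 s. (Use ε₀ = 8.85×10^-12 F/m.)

3.50×10^-7 A

C = ε₀A/d = (8.85×10^-12)(4.20×10^-3)/(4.82×10^-3) = 7.712×10^-12 F, so τ = RC = 6.085×10^-5 s.
The conduction current is I(t) = (V₀/R) e^(−t/τ), and the displacement current between the plates equals it.
t/τ = 1.906; I_d = (18.6/7.89×10^6) · e^(−1.906) = (2.357×10^-6)(0.1487) = 3.50×10^-7 A.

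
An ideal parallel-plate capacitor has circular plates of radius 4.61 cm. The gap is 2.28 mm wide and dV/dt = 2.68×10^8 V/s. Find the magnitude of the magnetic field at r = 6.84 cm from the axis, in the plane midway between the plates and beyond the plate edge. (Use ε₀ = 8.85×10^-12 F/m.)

2.03×10^-8 T

With E = V/d, dE/dt = 1.175×10^11 V/(m·s) and πR² = 6.677×10^-3 m², giving I_d = ε₀ πR² dE/dt = 6.943×10^-3 A.
With r > R the enclosed displacement current is the full I_d; B = μ₀ I_d / (2πr) = 2.03×10^-8 T.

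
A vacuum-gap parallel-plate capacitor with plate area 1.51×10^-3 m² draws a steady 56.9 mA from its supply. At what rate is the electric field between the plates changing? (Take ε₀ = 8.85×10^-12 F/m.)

By continuity, I_d in the gap equals the 56.9 mA flowing in the wire.
Since I_d = ε₀ A dE/dt, dE/dt = I_d/(ε₀A) = (0.0569)/((8.85×10^-12)(1.51×10^-3)) = 4.26×10^12 V/(m·s).

4.26×10^12 V/(m·s)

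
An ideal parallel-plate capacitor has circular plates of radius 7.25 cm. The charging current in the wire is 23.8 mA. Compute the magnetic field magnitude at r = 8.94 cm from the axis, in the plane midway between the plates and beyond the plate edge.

Between the plates the displacement current equals the wire current: I_d = 23.8 mA = 0.0238 A.
Outside the plates the loop encloses all of I_d, so B·2πr = μ₀ I_d and B = 5.32×10^-8 T.

5.32×10^-8 T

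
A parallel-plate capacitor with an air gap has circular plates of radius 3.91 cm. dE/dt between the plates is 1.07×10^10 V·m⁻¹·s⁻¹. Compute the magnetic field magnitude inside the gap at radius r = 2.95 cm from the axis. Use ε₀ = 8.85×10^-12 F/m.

Through the whole plate area (πR² = 4.803×10^-3 m²), I_d = ε₀ πR² dE/dt = 4.548×10^-4 A.
An Ampèrian loop of radius r encloses a fraction (r/R)² of I_d. Then B·2πr = μ₀ I_d (r/R)², giving B = μ₀ I_d r/(2πR²) = 1.76×10^-9 T.

1.76×10^-9 T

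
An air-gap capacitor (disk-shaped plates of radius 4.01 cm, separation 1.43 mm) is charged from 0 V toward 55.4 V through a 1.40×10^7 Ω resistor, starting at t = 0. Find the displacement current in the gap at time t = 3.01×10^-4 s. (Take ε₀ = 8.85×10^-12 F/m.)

C = ε₀A/d = (8.85×10^-12)(5.052×10^-3)/(1.43×10^-3) = 3.127×10^-11 F and τ = RC = 4.378×10^-4 s. I_d in the gap equals the RC charging current.
I_d(t) = (V₀/R) e^(−t/τ) = 3.957×10^-6 · e^(−0.6875) = 1.99×10^-6 A.

1.99×10^-6 A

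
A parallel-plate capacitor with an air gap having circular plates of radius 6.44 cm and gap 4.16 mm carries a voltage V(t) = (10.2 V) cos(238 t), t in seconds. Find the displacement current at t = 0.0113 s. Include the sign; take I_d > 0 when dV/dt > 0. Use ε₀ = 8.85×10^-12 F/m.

dE/dt = (V₀ω/d)·−sin(ωt) with ωt = 2.6894 rad: (10.2)(238)(-0.4369)/(4.16×10^-3) = -2.550×10^5 V/(m·s).
I_d = ε₀ A dE/dt = (8.85×10^-12)(0.01303)(-2.550×10^5) = -2.94×10^-8 A.

-2.94×10^-8 A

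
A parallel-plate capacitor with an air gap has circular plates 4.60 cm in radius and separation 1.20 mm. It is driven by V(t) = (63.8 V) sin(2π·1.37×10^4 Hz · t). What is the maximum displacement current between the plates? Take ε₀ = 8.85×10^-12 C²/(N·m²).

The displacement current equals the conduction current C dV/dt, which peaks at C V₀ ω.
With C = ε₀A/d = (8.85×10^-12)(6.648×10^-3)/(1.20×10^-3) = 4.903×10^-11 F and ω = 2πf = 8.608×10^4 rad/s, I_d,max = (4.903×10^-11)(63.8)(8.608×10^4) = 2.69×10^-4 A.

2.69×10^-4 A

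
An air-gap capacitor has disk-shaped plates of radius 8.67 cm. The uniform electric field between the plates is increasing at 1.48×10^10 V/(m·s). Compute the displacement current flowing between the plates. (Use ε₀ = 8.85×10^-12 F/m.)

With a uniform field, Φ_E = EA, so I_d = ε₀ A dE/dt = 3.09×10^-3 A.

3.09×10^-3 A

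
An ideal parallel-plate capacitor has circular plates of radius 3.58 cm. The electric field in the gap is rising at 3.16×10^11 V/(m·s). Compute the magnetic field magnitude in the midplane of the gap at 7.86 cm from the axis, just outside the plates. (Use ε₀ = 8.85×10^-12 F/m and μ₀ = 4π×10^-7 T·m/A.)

I_d = ε₀ dΦ_E/dt = ε₀ πR² (dE/dt) = (8.85×10^-12)(4.026×10^-3)(3.16×10^11) = 0.01126 A through the full plate area.
For r ≥ R the full I_d is enclosed: B = μ₀ I_d/(2πr) = (4π×10^-7)(0.01126)/(2π·0.0786) = 2.87×10^-8 T.

2.87×10^-8 T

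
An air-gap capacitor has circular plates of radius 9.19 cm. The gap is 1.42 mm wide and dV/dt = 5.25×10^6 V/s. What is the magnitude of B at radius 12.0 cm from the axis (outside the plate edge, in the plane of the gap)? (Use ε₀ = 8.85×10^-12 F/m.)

I_d = C dV/dt with C = ε₀πR²/d = 1.653×10^-10 F, so I_d = (1.653×10^-10)(5.25×10^6) = 8.678×10^-4 A.
Outside the plates the loop encloses all of I_d, so B·2πr = μ₀ I_d and B = 1.45×10^-9 T.

1.45×10^-9 T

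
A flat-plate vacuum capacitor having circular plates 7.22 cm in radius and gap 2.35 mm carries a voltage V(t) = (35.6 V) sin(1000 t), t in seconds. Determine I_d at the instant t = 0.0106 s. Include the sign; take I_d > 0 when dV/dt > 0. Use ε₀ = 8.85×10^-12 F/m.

C = ε₀A/d = (8.85×10^-12)(0.01638)/(2.35×10^-3) = 6.169×10^-11 F. dV/dt = V₀ω·cos(ωt); at ωt = 10.6 rad this factor is -0.3853.
I_d = C dV/dt = (6.169×10^-11)(35.6)(1000)(-0.3853) = -8.46×10^-7 A.

-8.46×10^-7 A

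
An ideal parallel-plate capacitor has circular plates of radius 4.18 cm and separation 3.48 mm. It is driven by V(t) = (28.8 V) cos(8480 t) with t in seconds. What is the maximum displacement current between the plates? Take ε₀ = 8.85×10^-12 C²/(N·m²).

(dE/dt)_max = V₀ω/d = 7.018×10^7 V/(m·s); ω = 8480 rad/s.
I_d,max = ε₀ A (dE/dt)_max = (8.85×10^-12)(5.489×10^-3)(7.018×10^7) = 3.41×10^-6 A.

3.41×10^-6 A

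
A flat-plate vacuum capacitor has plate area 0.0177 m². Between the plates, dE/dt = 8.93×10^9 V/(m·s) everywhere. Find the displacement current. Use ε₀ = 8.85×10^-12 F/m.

With a uniform field, Φ_E = EA, so I_d = ε₀ A dE/dt = 1.40×10^-3 A.

1.40×10^-3 A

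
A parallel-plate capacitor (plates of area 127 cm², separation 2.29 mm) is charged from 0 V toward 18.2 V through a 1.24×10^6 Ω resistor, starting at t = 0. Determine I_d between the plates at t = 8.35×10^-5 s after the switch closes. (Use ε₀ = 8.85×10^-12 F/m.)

3.72×10^-6 A

C = ε₀A/d = (8.85×10^-12)(0.0127)/(2.29×10^-3) = 4.908×10^-11 F, so τ = RC = 6.086×10^-5 s.
The conduction current is I(t) = (V₀/R) e^(−t/τ), and the displacement current between the plates equals it.
t/τ = 1.372; I_d = (18.2/1.24×10^6) · e^(−1.372) = (1.468×10^-5)(0.2536) = 3.72×10^-6 A.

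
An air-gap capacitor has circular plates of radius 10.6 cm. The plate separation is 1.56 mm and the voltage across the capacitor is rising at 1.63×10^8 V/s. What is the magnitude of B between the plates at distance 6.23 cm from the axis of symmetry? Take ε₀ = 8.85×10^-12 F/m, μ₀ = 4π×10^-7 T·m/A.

I_d = C dV/dt with C = ε₀πR²/d = 2.003×10^-10 F, so I_d = (2.003×10^-10)(1.63×10^8) = 0.03265 A.
For r < R the Ampère–Maxwell law gives B(2πr) = μ₀ I_d (r²/R²), so B = μ₀ I_d r/(2πR²) = (4π×10^-7)(0.03265)(0.0623)/(2π·0.106²) = 3.62×10^-8 T.

3.62×10^-8 T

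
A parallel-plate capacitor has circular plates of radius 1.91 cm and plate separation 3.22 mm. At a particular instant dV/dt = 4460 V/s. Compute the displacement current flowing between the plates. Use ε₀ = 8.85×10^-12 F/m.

C = ε₀A/d = (8.85×10^-12)(1.146×10^-3)/(3.22×10^-3) = 3.150×10^-12 F.
I_d = C dV/dt = (3.150×10^-12)(4460) = 1.40×10^-8 A.

1.40×10^-8 A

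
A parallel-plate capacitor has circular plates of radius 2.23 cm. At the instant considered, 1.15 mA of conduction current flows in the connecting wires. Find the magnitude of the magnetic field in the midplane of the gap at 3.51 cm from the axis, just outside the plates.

6.55×10^-9 T

By continuity the displacement current in the gap matches the conduction current: I_d = 1.15×10^-3 A.
For r ≥ R the full I_d is enclosed: B = μ₀ I_d/(2πr) = (4π×10^-7)(1.15×10^-3)/(2π·0.0351) = 6.55×10^-9 T.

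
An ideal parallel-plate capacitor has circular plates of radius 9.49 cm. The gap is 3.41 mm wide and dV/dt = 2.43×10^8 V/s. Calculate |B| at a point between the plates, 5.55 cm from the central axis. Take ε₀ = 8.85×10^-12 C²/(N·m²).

dE/dt = (dV/dt)/d = 7.126×10^10 V/(m·s); I_d = ε₀(πR²)(dE/dt) = (8.85×10^-12)(0.02829)(7.126×10^10) = 0.01784 A.
For r < R the Ampère–Maxwell law gives B(2πr) = μ₀ I_d (r²/R²), so B = μ₀ I_d r/(2πR²) = (4π×10^-7)(0.01784)(0.0555)/(2π·0.0949²) = 2.20×10^-8 T.

2.20×10^-8 T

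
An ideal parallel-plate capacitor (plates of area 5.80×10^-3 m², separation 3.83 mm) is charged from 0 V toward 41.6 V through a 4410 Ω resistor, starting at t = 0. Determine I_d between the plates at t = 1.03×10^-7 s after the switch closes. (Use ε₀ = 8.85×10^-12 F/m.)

1.65×10^-3 A

C = ε₀A/d = (8.85×10^-12)(5.80×10^-3)/(3.83×10^-3) = 1.340×10^-11 F, so τ = RC = 5.909×10^-8 s.
The conduction current is I(t) = (V₀/R) e^(−t/τ), and the displacement current between the plates equals it.
t/τ = 1.743; I_d = (41.6/4410) · e^(−1.743) = (9.433×10^-3)(0.1750) = 1.65×10^-3 A.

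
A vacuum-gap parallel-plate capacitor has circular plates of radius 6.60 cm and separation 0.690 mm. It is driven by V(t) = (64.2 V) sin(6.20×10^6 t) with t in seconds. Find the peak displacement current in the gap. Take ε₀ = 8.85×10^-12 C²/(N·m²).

The displacement current equals the conduction current C dV/dt, which peaks at C V₀ ω.
With C = ε₀A/d = (8.85×10^-12)(0.01368)/(6.90×10^-4) = 1.755×10^-10 F and ω = 6.20×10^6 rad/s, I_d,max = (1.755×10^-10)(64.2)(6.20×10^6) = 0.0699 A.

0.0699 A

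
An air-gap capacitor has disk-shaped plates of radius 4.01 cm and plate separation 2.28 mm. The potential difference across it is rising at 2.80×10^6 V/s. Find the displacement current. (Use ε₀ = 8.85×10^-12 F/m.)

The displacement current equals the charging current C dV/dt. With C = ε₀A/d = (8.85×10^-12)(5.052×10^-3)/(2.28×10^-3) = 1.961×10^-11 F, I_d = (1.961×10^-11)(2.80×10^6) = 5.49×10^-5 A.

5.49×10^-5 A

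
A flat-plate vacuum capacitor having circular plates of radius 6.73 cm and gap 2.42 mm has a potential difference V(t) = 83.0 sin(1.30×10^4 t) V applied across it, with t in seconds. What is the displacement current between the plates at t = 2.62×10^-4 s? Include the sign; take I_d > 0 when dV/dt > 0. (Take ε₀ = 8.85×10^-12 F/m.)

dE/dt = (V₀ω/d)·cos(ωt) with ωt = 3.406 rad: (83.0)(1.30×10^4)(-0.9652)/(2.42×10^-3) = -4.304×10^8 V/(m·s).
I_d = ε₀ A dE/dt = (8.85×10^-12)(0.01423)(-4.304×10^8) = -5.42×10^-5 A.

-5.42×10^-5 A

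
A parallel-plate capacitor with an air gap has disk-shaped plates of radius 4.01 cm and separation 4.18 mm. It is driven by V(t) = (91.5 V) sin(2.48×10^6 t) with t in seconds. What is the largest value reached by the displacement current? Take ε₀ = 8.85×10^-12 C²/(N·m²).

2.43×10^-3 A

C = ε₀A/d = (8.85×10^-12)(5.052×10^-3)/(4.18×10^-3) = 1.070×10^-11 F; ω = 2.48×10^6 rad/s.
I_d = C dV/dt, so |I_d|_max = C V₀ ω = (1.070×10^-11)(91.5)(2.48×10^6) = 2.43×10^-3 A.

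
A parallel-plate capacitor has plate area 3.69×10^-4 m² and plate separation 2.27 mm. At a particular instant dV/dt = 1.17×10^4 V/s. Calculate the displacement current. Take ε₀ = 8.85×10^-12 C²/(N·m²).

1.68×10^-8 A

C = ε₀A/d = (8.85×10^-12)(3.69×10^-4)/(2.27×10^-3) = 1.439×10^-12 F.
I_d = C dV/dt = (1.439×10^-12)(1.17×10^4) = 1.68×10^-8 A.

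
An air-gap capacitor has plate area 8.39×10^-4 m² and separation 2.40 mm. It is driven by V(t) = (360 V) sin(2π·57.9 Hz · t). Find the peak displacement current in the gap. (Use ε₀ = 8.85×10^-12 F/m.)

C = ε₀A/d = (8.85×10^-12)(8.39×10^-4)/(2.40×10^-3) = 3.094×10^-12 F; ω = 2πf = 363.8 rad/s.
I_d = C dV/dt, so |I_d|_max = C V₀ ω = (3.094×10^-12)(360)(363.8) = 4.05×10^-7 A.

4.05×10^-7 A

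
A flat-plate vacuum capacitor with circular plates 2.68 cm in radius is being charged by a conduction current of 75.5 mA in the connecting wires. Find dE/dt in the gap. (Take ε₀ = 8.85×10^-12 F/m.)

3.78×10^12 V/(m·s)

By continuity, I_d in the gap equals the 75.5 mA flowing in the wire.
Inverting I_d = ε₀ A dE/dt gives dE/dt = 0.0755 / (8.85×10^-12 · 2.256×10^-3) = 3.78×10^12 V/(m·s).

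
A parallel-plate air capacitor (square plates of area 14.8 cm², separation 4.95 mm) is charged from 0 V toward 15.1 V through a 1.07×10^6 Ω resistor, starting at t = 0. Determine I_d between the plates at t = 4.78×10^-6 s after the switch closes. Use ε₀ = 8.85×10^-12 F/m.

2.61×10^-6 A

With C = ε₀A/d = (8.85×10^-12)(1.48×10^-3)/(4.95×10^-3) = 2.646×10^-12 F, the time constant is τ = RC = 2.831×10^-6 s, so t/τ = 1.688 and e^(−t/τ) = 0.1849.
I_d = I_cond = (V₀/R) e^(−t/τ) = (1.411×10^-5)(0.1849) = 2.61×10^-6 A.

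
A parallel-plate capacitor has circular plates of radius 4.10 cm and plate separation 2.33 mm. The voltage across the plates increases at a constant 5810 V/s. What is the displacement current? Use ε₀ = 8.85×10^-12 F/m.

1.17×10^-7 A

E = V/d so dE/dt = (dV/dt)/d = 2.494×10^6 V/(m·s), and I_d = ε₀ A dE/dt = (8.85×10^-12)(5.281×10^-3)(2.494×10^6) = 1.17×10^-7 A.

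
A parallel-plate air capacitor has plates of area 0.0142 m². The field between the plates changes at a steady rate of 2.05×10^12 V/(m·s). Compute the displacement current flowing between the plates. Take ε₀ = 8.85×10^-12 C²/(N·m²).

I_d = ε₀ A (dE/dt) = (8.85×10^-12)(0.0142 m²)(2.05×10^12) = 0.258 A.

0.258 A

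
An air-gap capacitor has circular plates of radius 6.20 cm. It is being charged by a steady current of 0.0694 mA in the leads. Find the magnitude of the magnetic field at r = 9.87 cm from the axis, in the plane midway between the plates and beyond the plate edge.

Between the plates the displacement current equals the wire current: I_d = 0.0694 mA = 6.94×10^-5 A.
For r ≥ R the full I_d is enclosed: B = μ₀ I_d/(2πr) = (4π×10^-7)(6.94×10^-5)/(2π·0.0987) = 1.41×10^-10 T.

1.41×10^-10 T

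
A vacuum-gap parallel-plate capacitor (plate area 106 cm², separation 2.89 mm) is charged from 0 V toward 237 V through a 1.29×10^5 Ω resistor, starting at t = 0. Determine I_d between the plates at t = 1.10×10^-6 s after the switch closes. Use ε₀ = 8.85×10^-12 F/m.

C = ε₀A/d = (8.85×10^-12)(0.0106)/(2.89×10^-3) = 3.246×10^-11 F and τ = RC = 4.187×10^-6 s. I_d in the gap equals the RC charging current.
I_d(t) = (V₀/R) e^(−t/τ) = 1.837×10^-3 · e^(−0.2627) = 1.41×10^-3 A.

1.41×10^-3 A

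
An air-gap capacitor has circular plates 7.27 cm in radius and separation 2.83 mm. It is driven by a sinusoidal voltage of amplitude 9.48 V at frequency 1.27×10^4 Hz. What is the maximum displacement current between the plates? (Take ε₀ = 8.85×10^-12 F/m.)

The displacement current equals the conduction current C dV/dt, which peaks at C V₀ ω.
With C = ε₀A/d = (8.85×10^-12)(0.01660)/(2.83×10^-3) = 5.191×10^-11 F and ω = 2πf = 7.980×10^4 rad/s, I_d,max = (5.191×10^-11)(9.48)(7.980×10^4) = 3.93×10^-5 A.

3.93×10^-5 A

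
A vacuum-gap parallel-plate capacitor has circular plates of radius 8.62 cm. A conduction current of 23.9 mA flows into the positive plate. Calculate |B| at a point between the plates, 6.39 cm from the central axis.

No conduction current crosses the gap, so I_d there equals the 0.0239 A in the leads.
An Ampèrian loop of radius r encloses a fraction (r/R)² of I_d. Then B·2πr = μ₀ I_d (r/R)², giving B = μ₀ I_d r/(2πR²) = 4.11×10^-8 T.

4.11×10^-8 T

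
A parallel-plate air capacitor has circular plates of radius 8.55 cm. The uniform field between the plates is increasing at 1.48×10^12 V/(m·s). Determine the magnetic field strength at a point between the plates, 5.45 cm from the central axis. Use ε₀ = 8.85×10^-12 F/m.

I_d = ε₀ dΦ_E/dt = ε₀ πR² (dE/dt) = (8.85×10^-12)(0.02297)(1.48×10^12) = 0.3009 A through the full plate area.
∮B·dl = μ₀ I_d,enc with I_d,enc = I_d r²/R² = 0.1223 A; so B = μ₀ I_d,enc/(2πr) = 4.49×10^-7 T.

4.49×10^-7 T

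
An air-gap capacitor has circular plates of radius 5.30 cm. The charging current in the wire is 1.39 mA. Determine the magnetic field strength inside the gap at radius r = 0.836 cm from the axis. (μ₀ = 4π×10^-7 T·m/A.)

No conduction current crosses the gap, so I_d there equals the 1.39×10^-3 A in the leads.
For r < R the Ampère–Maxwell law gives B(2πr) = μ₀ I_d (r²/R²), so B = μ₀ I_d r/(2πR²) = (4π×10^-7)(1.39×10^-3)(8.36×10^-3)/(2π·0.0530²) = 8.27×10^-10 T.

8.27×10^-10 T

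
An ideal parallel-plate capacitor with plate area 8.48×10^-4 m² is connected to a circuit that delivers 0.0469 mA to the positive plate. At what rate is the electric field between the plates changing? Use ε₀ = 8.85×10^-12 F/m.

6.25×10^9 V/(m·s)

The displacement current between the plates equals the conduction current, I_d = 0.0469 mA.
Then dE/dt = I_d/(ε₀A) = 6.25×10^9 V/(m·s).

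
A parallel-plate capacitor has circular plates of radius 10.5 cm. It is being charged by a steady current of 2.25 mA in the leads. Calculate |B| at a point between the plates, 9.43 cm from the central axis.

No conduction current crosses the gap, so I_d there equals the 2.25×10^-3 A in the leads.
An Ampèrian loop of radius r encloses a fraction (r/R)² of I_d. Then B·2πr = μ₀ I_d (r/R)², giving B = μ₀ I_d r/(2πR²) = 3.85×10^-9 T.

3.85×10^-9 T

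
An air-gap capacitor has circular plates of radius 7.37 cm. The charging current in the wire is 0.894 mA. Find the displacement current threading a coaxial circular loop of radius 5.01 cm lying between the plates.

4.13×10^-4 A

By continuity the displacement current in the gap matches the conduction current: I_d = 8.94×10^-4 A.
Through an area πr² the displacement current is I_d·(πr²/πR²) = I_d (r/R)² = 4.13×10^-4 A.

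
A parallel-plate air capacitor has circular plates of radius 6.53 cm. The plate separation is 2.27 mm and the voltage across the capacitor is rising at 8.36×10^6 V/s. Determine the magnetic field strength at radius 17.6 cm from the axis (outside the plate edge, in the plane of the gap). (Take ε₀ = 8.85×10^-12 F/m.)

4.96×10^-10 T

dE/dt = (dV/dt)/d = 3.683×10^9 V/(m·s); I_d = ε₀(πR²)(dE/dt) = (8.85×10^-12)(0.01340)(3.683×10^9) = 4.368×10^-4 A.
With r > R the enclosed displacement current is the full I_d; B = μ₀ I_d / (2πr) = 4.96×10^-10 T.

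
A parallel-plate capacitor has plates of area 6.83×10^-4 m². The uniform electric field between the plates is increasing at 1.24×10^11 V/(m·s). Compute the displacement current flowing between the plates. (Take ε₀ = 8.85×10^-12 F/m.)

I_d = ε₀ A (dE/dt) = (8.85×10^-12)(6.83×10^-4 m²)(1.24×10^11) = 7.50×10^-4 A.

7.50×10^-4 A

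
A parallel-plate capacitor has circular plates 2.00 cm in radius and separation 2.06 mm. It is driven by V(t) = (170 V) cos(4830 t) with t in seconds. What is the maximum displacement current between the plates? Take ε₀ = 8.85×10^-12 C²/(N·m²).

4.43×10^-6 A

The displacement current equals the conduction current C dV/dt, which peaks at C V₀ ω.
With C = ε₀A/d = (8.85×10^-12)(1.257×10^-3)/(2.06×10^-3) = 5.400×10^-12 F and ω = 4830 rad/s, I_d,max = (5.400×10^-12)(170)(4830) = 4.43×10^-6 A.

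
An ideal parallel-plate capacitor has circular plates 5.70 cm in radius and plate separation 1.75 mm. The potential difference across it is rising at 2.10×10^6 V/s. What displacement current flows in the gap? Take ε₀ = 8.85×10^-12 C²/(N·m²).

E = V/d so dE/dt = (dV/dt)/d = 1.200×10^9 V/(m·s), and I_d = ε₀ A dE/dt = (8.85×10^-12)(0.01021)(1.200×10^9) = 1.08×10^-4 A.

1.08×10^-4 A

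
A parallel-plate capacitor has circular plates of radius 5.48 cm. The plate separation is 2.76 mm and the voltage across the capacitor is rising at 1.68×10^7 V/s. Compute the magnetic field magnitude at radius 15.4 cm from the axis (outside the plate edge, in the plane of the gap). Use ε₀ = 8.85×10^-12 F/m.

With E = V/d, dE/dt = 6.087×10^9 V/(m·s) and πR² = 9.434×10^-3 m², giving I_d = ε₀ πR² dE/dt = 5.082×10^-4 A.
With r > R the enclosed displacement current is the full I_d; B = μ₀ I_d / (2πr) = 6.60×10^-10 T.

6.60×10^-10 T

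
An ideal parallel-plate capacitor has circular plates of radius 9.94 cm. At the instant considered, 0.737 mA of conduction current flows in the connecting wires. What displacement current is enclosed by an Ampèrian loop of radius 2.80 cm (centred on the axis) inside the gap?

5.85×10^-5 A

No conduction current crosses the gap, so I_d there equals the 7.37×10^-4 A in the leads.
The field is uniform, so I_d,enc = I_d (r/R)² = (7.37×10^-4)(2.80/9.94)² = 5.85×10^-5 A.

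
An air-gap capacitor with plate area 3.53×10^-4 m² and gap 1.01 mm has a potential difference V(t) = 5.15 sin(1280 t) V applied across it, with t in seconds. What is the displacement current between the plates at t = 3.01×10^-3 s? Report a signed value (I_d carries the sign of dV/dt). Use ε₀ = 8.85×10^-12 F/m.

dV/dt = (5.15)(1280)·cos(3.8528) = -4994 V/s.
I_d = C dV/dt with C = ε₀A/d = (8.85×10^-12)(3.53×10^-4)/(1.01×10^-3) = 3.093×10^-12 F, so I_d = (3.093×10^-12)(-4994) = -1.54×10^-8 A.

-1.54×10^-8 A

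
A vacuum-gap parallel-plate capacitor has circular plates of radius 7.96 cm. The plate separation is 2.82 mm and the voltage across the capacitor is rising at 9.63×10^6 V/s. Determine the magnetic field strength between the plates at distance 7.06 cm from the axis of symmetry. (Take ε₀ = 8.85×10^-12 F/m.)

1.34×10^-9 T

With E = V/d, dE/dt = 3.415×10^9 V/(m·s) and πR² = 0.01991 m², giving I_d = ε₀ πR² dE/dt = 6.017×10^-4 A.
∮B·dl = μ₀ I_d,enc with I_d,enc = I_d r²/R² = 4.733×10^-4 A; so B = μ₀ I_d,enc/(2πr) = 1.34×10^-9 T.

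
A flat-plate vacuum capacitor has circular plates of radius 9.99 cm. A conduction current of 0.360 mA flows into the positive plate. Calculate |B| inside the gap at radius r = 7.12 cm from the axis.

By continuity the displacement current in the gap matches the conduction current: I_d = 3.60×10^-4 A.
An Ampèrian loop of radius r encloses a fraction (r/R)² of I_d. Then B·2πr = μ₀ I_d (r/R)², giving B = μ₀ I_d r/(2πR²) = 5.14×10^-10 T.

5.14×10^-10 T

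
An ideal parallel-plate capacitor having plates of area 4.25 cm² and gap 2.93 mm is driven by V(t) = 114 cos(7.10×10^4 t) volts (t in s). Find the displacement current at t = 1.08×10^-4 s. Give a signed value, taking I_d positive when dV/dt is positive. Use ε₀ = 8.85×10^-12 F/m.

dV/dt = (114)(7.10×10^4)·−sin(7.668) = -7.954×10^6 V/s.
I_d = C dV/dt with C = ε₀A/d = (8.85×10^-12)(4.25×10^-4)/(2.93×10^-3) = 1.284×10^-12 F, so I_d = (1.284×10^-12)(-7.954×10^6) = -1.02×10^-5 A.

-1.02×10^-5 A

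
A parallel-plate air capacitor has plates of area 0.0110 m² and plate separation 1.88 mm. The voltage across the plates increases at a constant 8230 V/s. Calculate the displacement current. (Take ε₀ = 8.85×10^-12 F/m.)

E = V/d so dE/dt = (dV/dt)/d = 4.378×10^6 V/(m·s), and I_d = ε₀ A dE/dt = (8.85×10^-12)(0.0110)(4.378×10^6) = 4.26×10^-7 A.

4.26×10^-7 A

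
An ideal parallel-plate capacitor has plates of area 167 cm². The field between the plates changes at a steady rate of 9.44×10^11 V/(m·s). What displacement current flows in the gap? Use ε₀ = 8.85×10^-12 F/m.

0.140 A

With a uniform field, Φ_E = EA, so I_d = ε₀ A dE/dt = 0.140 A.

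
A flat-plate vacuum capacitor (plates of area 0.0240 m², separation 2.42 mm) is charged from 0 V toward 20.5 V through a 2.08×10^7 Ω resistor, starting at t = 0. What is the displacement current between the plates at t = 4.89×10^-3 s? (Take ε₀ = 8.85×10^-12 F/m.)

6.77×10^-8 A

With C = ε₀A/d = (8.85×10^-12)(0.0240)/(2.42×10^-3) = 8.777×10^-11 F, the time constant is τ = RC = 1.826×10^-3 s, so t/τ = 2.678 and e^(−t/τ) = 0.06870.
I_d = I_cond = (V₀/R) e^(−t/τ) = (9.856×10^-7)(0.06870) = 6.77×10^-8 A.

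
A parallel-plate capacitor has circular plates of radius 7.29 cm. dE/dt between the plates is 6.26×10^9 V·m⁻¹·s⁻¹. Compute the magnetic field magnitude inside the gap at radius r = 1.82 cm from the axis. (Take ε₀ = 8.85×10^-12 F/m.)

Total displacement current: I_d = ε₀(πR²)(dE/dt) = (8.85×10^-12)(0.01670)(6.26×10^9) = 9.252×10^-4 A.
For r < R the Ampère–Maxwell law gives B(2πr) = μ₀ I_d (r²/R²), so B = μ₀ I_d r/(2πR²) = (4π×10^-7)(9.252×10^-4)(0.0182)/(2π·0.0729²) = 6.34×10^-10 T.

6.34×10^-10 T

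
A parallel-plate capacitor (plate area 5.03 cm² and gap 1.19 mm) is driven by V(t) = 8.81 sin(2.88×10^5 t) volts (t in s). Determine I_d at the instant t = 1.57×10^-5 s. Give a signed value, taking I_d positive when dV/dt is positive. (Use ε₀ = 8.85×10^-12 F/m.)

dE/dt = (V₀ω/d)·cos(ωt) with ωt = 4.5216 rad: (8.81)(2.88×10^5)(-0.1896)/(1.19×10^-3) = -4.043×10^8 V/(m·s).
I_d = ε₀ A dE/dt = (8.85×10^-12)(5.03×10^-4)(-4.043×10^8) = -1.80×10^-6 A.

-1.80×10^-6 A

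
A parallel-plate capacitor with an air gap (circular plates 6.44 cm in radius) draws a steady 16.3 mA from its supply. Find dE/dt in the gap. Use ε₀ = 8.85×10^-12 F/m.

By continuity, I_d in the gap equals the 16.3 mA flowing in the wire.
Then dE/dt = I_d/(ε₀A) = 1.41×10^11 V/(m·s).

1.41×10^11 V/(m·s)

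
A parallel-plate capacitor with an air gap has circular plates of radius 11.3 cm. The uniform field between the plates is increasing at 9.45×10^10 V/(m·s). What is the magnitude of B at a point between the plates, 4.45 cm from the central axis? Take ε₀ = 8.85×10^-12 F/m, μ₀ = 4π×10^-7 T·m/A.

I_d = ε₀ dΦ_E/dt = ε₀ πR² (dE/dt) = (8.85×10^-12)(0.04011)(9.45×10^10) = 0.03354 A through the full plate area.
An Ampèrian loop of radius r encloses a fraction (r/R)² of I_d. Then B·2πr = μ₀ I_d (r/R)², giving B = μ₀ I_d r/(2πR²) = 2.34×10^-8 T.

2.34×10^-8 T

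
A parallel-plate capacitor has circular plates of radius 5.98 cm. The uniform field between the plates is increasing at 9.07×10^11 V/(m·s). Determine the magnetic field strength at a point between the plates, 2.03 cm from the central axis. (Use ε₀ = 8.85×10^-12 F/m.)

I_d = ε₀ dΦ_E/dt = ε₀ πR² (dE/dt) = (8.85×10^-12)(0.01123)(9.07×10^11) = 0.09014 A through the full plate area.
∮B·dl = μ₀ I_d,enc with I_d,enc = I_d r²/R² = 0.01039 A; so B = μ₀ I_d,enc/(2πr) = 1.02×10^-7 T.

1.02×10^-7 T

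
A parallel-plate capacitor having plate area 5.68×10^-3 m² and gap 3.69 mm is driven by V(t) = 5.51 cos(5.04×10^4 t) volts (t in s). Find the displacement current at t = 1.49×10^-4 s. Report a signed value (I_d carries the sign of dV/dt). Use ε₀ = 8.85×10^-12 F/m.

-3.56×10^-6 A

dV/dt = (5.51)(5.04×10^4)·−sin(7.5096) = -2.614×10^5 V/s.
I_d = C dV/dt with C = ε₀A/d = (8.85×10^-12)(5.68×10^-3)/(3.69×10^-3) = 1.362×10^-11 F, so I_d = (1.362×10^-11)(-2.614×10^5) = -3.56×10^-6 A.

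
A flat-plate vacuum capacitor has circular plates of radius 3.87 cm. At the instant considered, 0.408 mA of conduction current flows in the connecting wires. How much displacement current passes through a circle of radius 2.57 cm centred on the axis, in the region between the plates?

1.80×10^-4 A

Between the plates the displacement current equals the wire current: I_d = 0.408 mA = 4.08×10^-4 A.
Since J_d is uniform, the enclosed fraction is (r/R)² = 0.4410, giving I_d,enc = 1.80×10^-4 A.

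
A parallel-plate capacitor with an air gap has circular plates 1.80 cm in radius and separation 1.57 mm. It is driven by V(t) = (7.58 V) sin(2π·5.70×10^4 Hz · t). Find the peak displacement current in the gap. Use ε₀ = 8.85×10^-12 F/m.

1.56×10^-5 A

C = ε₀A/d = (8.85×10^-12)(1.018×10^-3)/(1.57×10^-3) = 5.738×10^-12 F; ω = 2πf = 3.581×10^5 rad/s.
I_d = C dV/dt, so |I_d|_max = C V₀ ω = (5.738×10^-12)(7.58)(3.581×10^5) = 1.56×10^-5 A.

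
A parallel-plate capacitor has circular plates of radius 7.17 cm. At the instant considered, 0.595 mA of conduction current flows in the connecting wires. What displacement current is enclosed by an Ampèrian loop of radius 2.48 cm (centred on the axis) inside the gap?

No conduction current crosses the gap, so I_d there equals the 5.95×10^-4 A in the leads.
The field is uniform, so I_d,enc = I_d (r/R)² = (5.95×10^-4)(2.48/7.17)² = 7.12×10^-5 A.

7.12×10^-5 A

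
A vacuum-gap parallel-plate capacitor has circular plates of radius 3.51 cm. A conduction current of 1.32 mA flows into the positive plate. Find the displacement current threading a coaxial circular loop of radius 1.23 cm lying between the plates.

1.62×10^-4 A

By continuity the displacement current in the gap matches the conduction current: I_d = 1.32×10^-3 A.
Since J_d is uniform, the enclosed fraction is (r/R)² = 0.1228, giving I_d,enc = 1.62×10^-4 A.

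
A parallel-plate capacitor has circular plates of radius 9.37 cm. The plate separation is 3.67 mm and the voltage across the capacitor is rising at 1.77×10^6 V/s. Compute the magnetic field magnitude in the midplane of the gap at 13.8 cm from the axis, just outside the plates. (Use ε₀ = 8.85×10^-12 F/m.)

1.71×10^-10 T

With E = V/d, dE/dt = 4.823×10^8 V/(m·s) and πR² = 0.02758 m², giving I_d = ε₀ πR² dE/dt = 1.177×10^-4 A.
With r > R the enclosed displacement current is the full I_d; B = μ₀ I_d / (2πr) = 1.71×10^-10 T.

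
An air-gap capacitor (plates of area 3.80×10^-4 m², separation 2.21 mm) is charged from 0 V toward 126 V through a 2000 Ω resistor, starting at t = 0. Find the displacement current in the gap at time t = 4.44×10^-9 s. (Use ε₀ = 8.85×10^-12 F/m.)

With C = ε₀A/d = (8.85×10^-12)(3.80×10^-4)/(2.21×10^-3) = 1.522×10^-12 F, the time constant is τ = RC = 3.044×10^-9 s, so t/τ = 1.459 and e^(−t/τ) = 0.2325.
I_d = I_cond = (V₀/R) e^(−t/τ) = (0.06300)(0.2325) = 0.0146 A.

0.0146 A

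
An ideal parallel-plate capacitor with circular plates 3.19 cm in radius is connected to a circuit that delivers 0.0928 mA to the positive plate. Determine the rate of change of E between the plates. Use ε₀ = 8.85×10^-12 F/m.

3.28×10^9 V/(m·s)

The displacement current between the plates equals the conduction current, I_d = 0.0928 mA.
Inverting I_d = ε₀ A dE/dt gives dE/dt = 9.28×10^-5 / (8.85×10^-12 · 3.197×10^-3) = 3.28×10^9 V/(m·s).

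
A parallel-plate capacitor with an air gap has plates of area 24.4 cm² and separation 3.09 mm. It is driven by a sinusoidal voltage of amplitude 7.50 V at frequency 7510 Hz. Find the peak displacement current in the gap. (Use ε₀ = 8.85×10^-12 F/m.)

2.47×10^-6 A

C = ε₀A/d = (8.85×10^-12)(2.44×10^-3)/(3.09×10^-3) = 6.988×10^-12 F; ω = 2πf = 4.719×10^4 rad/s.
I_d = C dV/dt, so |I_d|_max = C V₀ ω = (6.988×10^-12)(7.50)(4.719×10^4) = 2.47×10^-6 A.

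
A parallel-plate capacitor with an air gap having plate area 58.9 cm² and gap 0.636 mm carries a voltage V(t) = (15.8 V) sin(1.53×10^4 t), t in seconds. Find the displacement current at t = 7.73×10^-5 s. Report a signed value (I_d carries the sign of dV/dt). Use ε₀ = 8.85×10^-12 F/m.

C = ε₀A/d = (8.85×10^-12)(5.89×10^-3)/(6.36×10^-4) = 8.196×10^-11 F. dV/dt = V₀ω·cos(ωt); at ωt = 1.18269 rad this factor is 0.3784.
I_d = C dV/dt = (8.196×10^-11)(15.8)(1.53×10^4)(0.3784) = 7.50×10^-6 A.

7.50×10^-6 A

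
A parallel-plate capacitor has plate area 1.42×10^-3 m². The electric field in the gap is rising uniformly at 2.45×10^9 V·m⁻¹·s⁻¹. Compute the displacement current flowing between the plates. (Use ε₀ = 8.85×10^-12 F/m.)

I_d = ε₀ A (dE/dt) = (8.85×10^-12)(1.42×10^-3 m²)(2.45×10^9) = 3.08×10^-5 A.

3.08×10^-5 A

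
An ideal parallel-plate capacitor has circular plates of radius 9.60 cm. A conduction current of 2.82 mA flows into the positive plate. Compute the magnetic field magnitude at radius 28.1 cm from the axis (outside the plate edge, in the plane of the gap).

2.01×10^-9 T

No conduction current crosses the gap, so I_d there equals the 2.82×10^-3 A in the leads.
Outside the plates the loop encloses all of I_d, so B·2πr = μ₀ I_d and B = 2.01×10^-9 T.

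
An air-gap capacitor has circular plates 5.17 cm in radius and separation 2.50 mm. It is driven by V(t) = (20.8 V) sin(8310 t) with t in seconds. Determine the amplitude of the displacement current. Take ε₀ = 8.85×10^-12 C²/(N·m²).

(dE/dt)_max = V₀ω/d = 6.914×10^7 V/(m·s); ω = 8310 rad/s.
I_d,max = ε₀ A (dE/dt)_max = (8.85×10^-12)(8.397×10^-3)(6.914×10^7) = 5.14×10^-6 A.

5.14×10^-6 A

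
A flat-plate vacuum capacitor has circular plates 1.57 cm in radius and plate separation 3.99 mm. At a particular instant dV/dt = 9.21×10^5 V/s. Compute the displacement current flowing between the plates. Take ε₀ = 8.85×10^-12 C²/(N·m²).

E = V/d so dE/dt = (dV/dt)/d = 2.308×10^8 V/(m·s), and I_d = ε₀ A dE/dt = (8.85×10^-12)(7.744×10^-4)(2.308×10^8) = 1.58×10^-6 A.

1.58×10^-6 A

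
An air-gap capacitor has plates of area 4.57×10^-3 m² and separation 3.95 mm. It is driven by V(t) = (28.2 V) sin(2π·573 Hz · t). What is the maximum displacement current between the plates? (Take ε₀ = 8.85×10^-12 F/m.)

1.04×10^-6 A

The displacement current equals the conduction current C dV/dt, which peaks at C V₀ ω.
With C = ε₀A/d = (8.85×10^-12)(4.57×10^-3)/(3.95×10^-3) = 1.024×10^-11 F and ω = 2πf = 3600 rad/s, I_d,max = (1.024×10^-11)(28.2)(3600) = 1.04×10^-6 A.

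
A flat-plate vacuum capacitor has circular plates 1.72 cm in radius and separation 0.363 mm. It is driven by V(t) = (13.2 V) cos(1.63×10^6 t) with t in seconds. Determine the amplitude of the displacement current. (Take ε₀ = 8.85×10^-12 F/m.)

4.88×10^-4 A

The displacement current equals the conduction current C dV/dt, which peaks at C V₀ ω.
With C = ε₀A/d = (8.85×10^-12)(9.294×10^-4)/(3.63×10^-4) = 2.266×10^-11 F and ω = 1.63×10^6 rad/s, I_d,max = (2.266×10^-11)(13.2)(1.63×10^6) = 4.88×10^-4 A.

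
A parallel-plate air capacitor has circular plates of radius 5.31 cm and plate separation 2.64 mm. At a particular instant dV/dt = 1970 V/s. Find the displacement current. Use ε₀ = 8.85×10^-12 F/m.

5.85×10^-8 A

The field between the plates is E = V/d, so dE/dt = (1970)/(2.64×10^-3 m) = 7.462×10^5 V/(m·s).
I_d = ε₀ A (dE/dt) = (8.85×10^-12)(8.858×10^-3)(7.462×10^5) = 5.85×10^-8 A.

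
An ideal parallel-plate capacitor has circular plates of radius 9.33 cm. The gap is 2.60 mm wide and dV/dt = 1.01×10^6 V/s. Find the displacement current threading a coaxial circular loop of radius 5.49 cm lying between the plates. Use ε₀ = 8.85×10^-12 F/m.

3.26×10^-5 A

dE/dt = (dV/dt)/d = 3.885×10^8 V/(m·s); I_d = ε₀(πR²)(dE/dt) = (8.85×10^-12)(0.02735)(3.885×10^8) = 9.404×10^-5 A.
Since J_d is uniform, the enclosed fraction is (r/R)² = 0.3462, giving I_d,enc = 3.26×10^-5 A.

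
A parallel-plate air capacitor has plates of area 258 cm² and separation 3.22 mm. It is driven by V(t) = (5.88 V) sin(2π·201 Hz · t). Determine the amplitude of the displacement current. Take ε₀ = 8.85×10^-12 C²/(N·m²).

(dE/dt)_max = V₀ω/d = 2.306×10^6 V/(m·s); ω = 2πf = 1263 rad/s.
I_d,max = ε₀ A (dE/dt)_max = (8.85×10^-12)(0.0258)(2.306×10^6) = 5.27×10^-7 A.

5.27×10^-7 A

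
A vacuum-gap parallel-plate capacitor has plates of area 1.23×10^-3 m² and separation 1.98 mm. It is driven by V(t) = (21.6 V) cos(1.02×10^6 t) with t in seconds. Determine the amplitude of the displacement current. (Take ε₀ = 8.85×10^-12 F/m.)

(dE/dt)_max = V₀ω/d = 1.113×10^10 V/(m·s); ω = 1.02×10^6 rad/s.
I_d,max = ε₀ A (dE/dt)_max = (8.85×10^-12)(1.23×10^-3)(1.113×10^10) = 1.21×10^-4 A.

1.21×10^-4 A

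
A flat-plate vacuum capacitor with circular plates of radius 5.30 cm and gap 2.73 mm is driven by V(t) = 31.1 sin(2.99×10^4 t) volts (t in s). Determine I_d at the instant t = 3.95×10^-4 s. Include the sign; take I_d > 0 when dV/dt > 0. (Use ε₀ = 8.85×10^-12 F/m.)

1.94×10^-5 A

dE/dt = (V₀ω/d)·cos(ωt) with ωt = 11.8105 rad: (31.1)(2.99×10^4)(0.7277)/(2.73×10^-3) = 2.479×10^8 V/(m·s).
I_d = ε₀ A dE/dt = (8.85×10^-12)(8.825×10^-3)(2.479×10^8) = 1.94×10^-5 A.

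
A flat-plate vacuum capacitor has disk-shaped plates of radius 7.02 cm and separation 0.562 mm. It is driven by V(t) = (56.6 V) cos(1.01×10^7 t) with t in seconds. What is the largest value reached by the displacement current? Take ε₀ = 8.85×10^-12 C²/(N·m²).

0.139 A

C = ε₀A/d = (8.85×10^-12)(0.01548)/(5.62×10^-4) = 2.438×10^-10 F; ω = 1.01×10^7 rad/s.
I_d = C dV/dt, so |I_d|_max = C V₀ ω = (2.438×10^-10)(56.6)(1.01×10^7) = 0.139 A.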